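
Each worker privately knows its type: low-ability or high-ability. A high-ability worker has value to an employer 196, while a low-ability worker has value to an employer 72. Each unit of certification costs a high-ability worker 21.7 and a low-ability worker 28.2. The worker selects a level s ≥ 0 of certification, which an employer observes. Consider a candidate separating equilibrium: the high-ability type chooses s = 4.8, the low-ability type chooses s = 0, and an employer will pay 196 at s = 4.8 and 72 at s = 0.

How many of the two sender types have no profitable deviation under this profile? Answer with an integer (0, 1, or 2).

Low-ability type: stay at 0 → 72; mimic → 196 − 28.2 × 4.8 = 60.64. IC holds (72 ≥ 60.64).
High-ability type: signal → 196 − 21.7 × 4.8 = 91.84; deviate to 0 → 72. IC holds (91.84 ≥ 72).
2 of 2 constraints hold, so this is a separating equilibrium.

2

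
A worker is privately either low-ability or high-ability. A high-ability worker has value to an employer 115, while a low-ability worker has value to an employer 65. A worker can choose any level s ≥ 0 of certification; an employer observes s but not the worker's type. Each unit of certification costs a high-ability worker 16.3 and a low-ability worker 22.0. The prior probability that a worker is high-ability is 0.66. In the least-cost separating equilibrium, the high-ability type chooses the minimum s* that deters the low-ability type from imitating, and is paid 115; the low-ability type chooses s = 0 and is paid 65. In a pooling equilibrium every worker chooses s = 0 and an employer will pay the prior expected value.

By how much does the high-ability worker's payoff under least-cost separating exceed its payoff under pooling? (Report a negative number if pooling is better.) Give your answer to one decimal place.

-20.0

Least-cost separating signal: s* solves 65 = 115 − 22.0·s*, so s* = (115 − 65)/22.0 ≈ 2.2727.
High-ability type's separating payoff: 115 − 16.3 × s* = 115 − 16.3 × (115 − 65)/22.0 = 115 − 815/22.0 ≈ 77.955.
Pooling payoff: 0.66 × 115 + 0.34 × 65 = 98.
Difference: 77.955 − 98 = -20.045, i.e. -20.0 to one decimal place.
The high-ability type would prefer the pooling outcome.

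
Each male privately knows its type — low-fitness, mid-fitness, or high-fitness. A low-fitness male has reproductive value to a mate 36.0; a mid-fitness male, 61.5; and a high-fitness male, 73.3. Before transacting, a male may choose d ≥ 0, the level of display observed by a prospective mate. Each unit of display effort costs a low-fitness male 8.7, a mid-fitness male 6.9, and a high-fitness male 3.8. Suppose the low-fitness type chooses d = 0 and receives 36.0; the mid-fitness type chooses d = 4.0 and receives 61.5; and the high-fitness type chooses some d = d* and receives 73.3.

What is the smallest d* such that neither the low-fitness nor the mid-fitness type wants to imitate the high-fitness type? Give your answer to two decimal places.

Low-fitness type (on-path payoff 36.0) won't mimic when 36.0 ≥ 73.3 − 8.7·d*, i.e. d* ≥ 4.29.
Mid-fitness type (on-path payoff 61.5 − 6.9×4.0 = 33.9) won't mimic when 33.9 ≥ 73.3 − 6.9·d*, i.e. d* ≥ 5.71.
Both must hold, so d* = max(4.29, 5.71) = 5.71. The mid-fitness type's constraint binds.

5.71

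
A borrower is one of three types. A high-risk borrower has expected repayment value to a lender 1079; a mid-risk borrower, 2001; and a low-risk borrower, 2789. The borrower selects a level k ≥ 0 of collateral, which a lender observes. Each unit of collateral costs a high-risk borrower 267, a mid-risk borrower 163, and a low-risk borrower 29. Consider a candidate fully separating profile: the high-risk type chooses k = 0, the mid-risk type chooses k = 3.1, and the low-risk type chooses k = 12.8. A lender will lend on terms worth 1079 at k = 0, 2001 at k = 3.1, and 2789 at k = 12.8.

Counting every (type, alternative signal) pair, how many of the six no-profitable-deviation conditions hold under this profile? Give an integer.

5

Mid-risk (own payoff 2001 − 163×3.1 = 1495.7): to k=0 gives 1079 → no gain ✓; to k=12.8 gives 2789 − 163×12.8 = 702.6 → no gain ✓.
High-risk (own payoff 1079): to k=3.1 gives 2001 − 267×3.1 = 1173.3 → profitable ✗; to k=12.8 gives 2789 − 267×12.8 = -628.6 → no gain ✓.
Low-risk (own payoff 2789 − 29×12.8 = 2417.8): to k=0 gives 1079 → no gain ✓; to k=3.1 gives 2001 − 29×3.1 = 1911.1 → no gain ✓.
5 of the 6 constraints hold; not an equilibrium.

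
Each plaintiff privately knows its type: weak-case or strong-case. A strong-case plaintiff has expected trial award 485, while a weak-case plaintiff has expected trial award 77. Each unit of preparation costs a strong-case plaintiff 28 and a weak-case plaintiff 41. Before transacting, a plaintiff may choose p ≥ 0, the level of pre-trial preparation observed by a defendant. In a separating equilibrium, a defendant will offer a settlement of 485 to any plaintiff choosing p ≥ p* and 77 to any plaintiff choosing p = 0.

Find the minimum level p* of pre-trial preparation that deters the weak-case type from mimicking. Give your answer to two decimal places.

A weak-case plaintiff choosing p = 0 receives 77.
Imitating at p* instead would pay 485 at cost 41·p*, netting 485 − 41·p*.
Indifference: 77 = 485 − 41·p*, so p* = (485 − 77) / 41 ≈ 9.95.
This is the weak-case type's binding incentive-compatibility constraint; any p ≥ 9.95 sustains separation on that side.

9.95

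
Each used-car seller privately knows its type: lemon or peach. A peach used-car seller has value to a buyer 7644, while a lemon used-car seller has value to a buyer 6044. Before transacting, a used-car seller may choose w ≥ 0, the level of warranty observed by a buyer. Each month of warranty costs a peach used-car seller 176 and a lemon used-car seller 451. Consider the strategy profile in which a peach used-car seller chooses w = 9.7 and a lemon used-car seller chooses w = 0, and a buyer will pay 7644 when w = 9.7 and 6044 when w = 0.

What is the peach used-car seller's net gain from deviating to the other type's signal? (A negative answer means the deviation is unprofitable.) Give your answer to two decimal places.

Playing w = 9.7 the peach used-car seller receives 7644 − 176 × 9.7 = 5936.8.
Deviating to w = 0 yields 6044 instead.
Gain from deviating: 6044 − 5936.8 = 107.20.
The gain is positive, so the peach type's incentive-compatibility constraint is violated — this profile is not a separating equilibrium.

107.20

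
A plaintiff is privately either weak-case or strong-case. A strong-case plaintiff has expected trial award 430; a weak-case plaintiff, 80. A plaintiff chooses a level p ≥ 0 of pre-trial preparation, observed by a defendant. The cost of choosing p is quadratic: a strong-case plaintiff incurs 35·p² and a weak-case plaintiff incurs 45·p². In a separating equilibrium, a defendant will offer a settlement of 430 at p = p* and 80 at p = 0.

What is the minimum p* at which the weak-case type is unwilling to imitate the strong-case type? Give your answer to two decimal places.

2.79

The weak-case type at p = 0 receives 80; imitating at p* yields 430 − 45·p*².
Indifference: 80 = 430 − 45·p*², so p*² = (430 − 80) / 45 ≈ 7.7778.
p* = √7.7778 ≈ 2.79.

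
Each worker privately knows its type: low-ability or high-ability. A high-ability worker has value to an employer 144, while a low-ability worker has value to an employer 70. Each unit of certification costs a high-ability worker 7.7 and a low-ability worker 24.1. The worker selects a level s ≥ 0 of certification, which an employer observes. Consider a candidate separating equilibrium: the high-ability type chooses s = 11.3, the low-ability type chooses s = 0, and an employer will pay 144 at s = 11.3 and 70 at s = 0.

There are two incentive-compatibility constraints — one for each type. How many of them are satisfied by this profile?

Low-ability type: stay at 0 → 70; mimic → 144 − 24.1 × 11.3 = -128.33. IC holds (70 ≥ -128.33).
High-ability type: signal → 144 − 7.7 × 11.3 = 56.99; deviate to 0 → 70. IC fails (56.99 < 70).
1 of 2 constraints hold, so this profile is not an equilibrium.

1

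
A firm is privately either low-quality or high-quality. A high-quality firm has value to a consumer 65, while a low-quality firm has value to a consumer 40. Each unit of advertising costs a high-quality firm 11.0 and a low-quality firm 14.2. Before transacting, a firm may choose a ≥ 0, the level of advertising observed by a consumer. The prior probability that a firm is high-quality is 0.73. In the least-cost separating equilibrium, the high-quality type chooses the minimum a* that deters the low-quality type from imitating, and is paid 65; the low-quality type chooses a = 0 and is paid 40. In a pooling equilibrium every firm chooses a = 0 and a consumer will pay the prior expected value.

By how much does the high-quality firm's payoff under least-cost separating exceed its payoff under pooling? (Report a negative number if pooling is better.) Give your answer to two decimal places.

-12.62

Least-cost separating signal: a* solves 40 = 65 − 14.2·a*, so a* = (65 − 40)/14.2 ≈ 1.7606.
High-quality type's separating payoff: 65 − 11.0 × a* = 65 − 11.0 × (65 − 40)/14.2 = 65 − 275/14.2 ≈ 45.6338.
Pooling payoff: 0.73 × 65 + 0.27 × 40 = 58.25.
Difference: 45.6338 − 58.25 = -12.6162, i.e. -12.62 to two decimal places.
The high-quality type would prefer the pooling outcome.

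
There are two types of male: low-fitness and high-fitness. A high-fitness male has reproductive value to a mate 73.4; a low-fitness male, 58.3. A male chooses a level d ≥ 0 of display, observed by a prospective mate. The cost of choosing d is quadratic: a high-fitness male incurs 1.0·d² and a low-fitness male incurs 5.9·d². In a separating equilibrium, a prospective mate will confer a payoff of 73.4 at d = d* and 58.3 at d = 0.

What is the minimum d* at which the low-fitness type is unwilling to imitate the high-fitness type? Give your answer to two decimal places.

1.60

The low-fitness type at d = 0 receives 58.3; imitating at d* yields 73.4 − 5.9·d*².
Indifference: 58.3 = 73.4 − 5.9·d*², so d*² = (73.4 − 58.3) / 5.9 ≈ 2.5593.
d* = √2.5593 ≈ 1.60.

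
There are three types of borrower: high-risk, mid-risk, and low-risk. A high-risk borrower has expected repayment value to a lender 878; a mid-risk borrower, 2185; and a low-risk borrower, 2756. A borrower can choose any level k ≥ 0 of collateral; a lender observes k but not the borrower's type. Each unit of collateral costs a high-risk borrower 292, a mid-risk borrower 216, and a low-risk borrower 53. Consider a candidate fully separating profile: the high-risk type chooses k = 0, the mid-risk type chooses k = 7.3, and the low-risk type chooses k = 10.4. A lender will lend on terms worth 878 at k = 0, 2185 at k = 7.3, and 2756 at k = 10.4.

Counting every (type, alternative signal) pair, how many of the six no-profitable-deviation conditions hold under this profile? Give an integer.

5

Mid-risk (own payoff 2185 − 216×7.3 = 608.2): to k=0 gives 878 → profitable ✗; to k=10.4 gives 2756 − 216×10.4 = 509.6 → no gain ✓.
Low-risk (own payoff 2756 − 53×10.4 = 2204.8): to k=0 gives 878 → no gain ✓; to k=7.3 gives 2185 − 53×7.3 = 1798.1 → no gain ✓.
High-risk (own payoff 878): to k=7.3 gives 2185 − 292×7.3 = 53.4 → no gain ✓; to k=10.4 gives 2756 − 292×10.4 = -280.8 → no gain ✓.
5 of the 6 constraints hold; not an equilibrium.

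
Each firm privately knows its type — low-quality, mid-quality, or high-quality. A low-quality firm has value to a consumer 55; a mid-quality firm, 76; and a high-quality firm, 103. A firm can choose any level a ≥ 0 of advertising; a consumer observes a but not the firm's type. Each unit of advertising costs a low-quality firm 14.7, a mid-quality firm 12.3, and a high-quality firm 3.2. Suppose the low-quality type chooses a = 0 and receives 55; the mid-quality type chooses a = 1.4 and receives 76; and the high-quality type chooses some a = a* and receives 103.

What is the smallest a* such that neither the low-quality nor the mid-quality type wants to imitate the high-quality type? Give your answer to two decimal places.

Mid-quality type (on-path payoff 76 − 12.3×1.4 = 58.78) won't mimic when 58.78 ≥ 103 − 12.3·a*, i.e. a* ≥ 3.60.
Low-quality type (on-path payoff 55) won't mimic when 55 ≥ 103 − 14.7·a*, i.e. a* ≥ 3.27.
Both must hold, so a* = max(3.27, 3.60) = 3.60. The mid-quality type's constraint binds.

3.60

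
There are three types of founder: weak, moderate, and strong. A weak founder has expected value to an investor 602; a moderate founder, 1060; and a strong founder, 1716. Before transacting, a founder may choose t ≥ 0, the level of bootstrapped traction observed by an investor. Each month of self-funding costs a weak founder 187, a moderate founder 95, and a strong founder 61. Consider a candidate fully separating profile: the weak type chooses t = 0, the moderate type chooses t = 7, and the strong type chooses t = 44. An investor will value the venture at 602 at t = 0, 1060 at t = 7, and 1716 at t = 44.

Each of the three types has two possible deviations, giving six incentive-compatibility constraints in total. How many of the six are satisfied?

3

Moderate (own payoff 1060 − 95×7 = 395): to t=0 gives 602 → profitable ✗; to t=44 gives 1716 − 95×44 = -2464 → no gain ✓.
Strong (own payoff 1716 − 61×44 = -968): to t=0 gives 602 → profitable ✗; to t=7 gives 1060 − 61×7 = 633 → profitable ✗.
Weak (own payoff 602): to t=7 gives 1060 − 187×7 = -249 → no gain ✓; to t=44 gives 1716 − 187×44 = -6512 → no gain ✓.
3 of the 6 constraints hold; not an equilibrium.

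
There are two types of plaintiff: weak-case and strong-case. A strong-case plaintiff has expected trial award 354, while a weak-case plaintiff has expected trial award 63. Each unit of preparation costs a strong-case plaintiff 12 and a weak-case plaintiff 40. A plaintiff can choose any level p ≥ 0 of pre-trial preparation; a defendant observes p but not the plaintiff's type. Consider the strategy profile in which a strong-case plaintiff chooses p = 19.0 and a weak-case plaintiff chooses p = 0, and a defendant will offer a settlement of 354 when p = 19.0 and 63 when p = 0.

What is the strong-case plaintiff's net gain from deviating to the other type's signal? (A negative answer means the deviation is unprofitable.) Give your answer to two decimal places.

-63.00

Playing p = 19.0 the strong-case plaintiff receives 354 − 12 × 19.0 = 126.
Deviating to p = 0 yields 63 instead.
Gain from deviating: 63 − 126 = -63.00.
The gain is negative, so the strong-case type's incentive-compatibility constraint is satisfied.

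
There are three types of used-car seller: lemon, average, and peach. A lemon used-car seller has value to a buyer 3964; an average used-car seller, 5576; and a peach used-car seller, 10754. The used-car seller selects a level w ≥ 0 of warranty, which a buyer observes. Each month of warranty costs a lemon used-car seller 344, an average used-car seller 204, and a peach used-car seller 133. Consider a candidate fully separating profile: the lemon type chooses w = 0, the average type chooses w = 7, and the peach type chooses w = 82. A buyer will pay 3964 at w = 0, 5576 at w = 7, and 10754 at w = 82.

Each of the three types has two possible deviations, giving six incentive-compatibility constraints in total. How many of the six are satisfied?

Peach (own payoff 10754 − 133×82 = -152): to w=0 gives 3964 → profitable ✗; to w=7 gives 5576 − 133×7 = 4645 → profitable ✗.
Average (own payoff 5576 − 204×7 = 4148): to w=0 gives 3964 → no gain ✓; to w=82 gives 10754 − 204×82 = -5974 → no gain ✓.
Lemon (own payoff 3964): to w=7 gives 5576 − 344×7 = 3168 → no gain ✓; to w=82 gives 10754 − 344×82 = -17454 → no gain ✓.
4 of the 6 constraints hold; not an equilibrium.

4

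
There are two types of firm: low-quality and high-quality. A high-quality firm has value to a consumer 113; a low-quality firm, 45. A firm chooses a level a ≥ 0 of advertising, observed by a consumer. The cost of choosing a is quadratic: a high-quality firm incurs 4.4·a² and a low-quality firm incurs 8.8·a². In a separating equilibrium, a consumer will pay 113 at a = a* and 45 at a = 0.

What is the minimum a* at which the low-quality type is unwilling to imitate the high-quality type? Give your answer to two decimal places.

2.78

The low-quality type at a = 0 receives 45; imitating at a* yields 113 − 8.8·a*².
Indifference: 45 = 113 − 8.8·a*², so a*² = (113 − 45) / 8.8 ≈ 7.7273.
a* = √7.7273 ≈ 2.78.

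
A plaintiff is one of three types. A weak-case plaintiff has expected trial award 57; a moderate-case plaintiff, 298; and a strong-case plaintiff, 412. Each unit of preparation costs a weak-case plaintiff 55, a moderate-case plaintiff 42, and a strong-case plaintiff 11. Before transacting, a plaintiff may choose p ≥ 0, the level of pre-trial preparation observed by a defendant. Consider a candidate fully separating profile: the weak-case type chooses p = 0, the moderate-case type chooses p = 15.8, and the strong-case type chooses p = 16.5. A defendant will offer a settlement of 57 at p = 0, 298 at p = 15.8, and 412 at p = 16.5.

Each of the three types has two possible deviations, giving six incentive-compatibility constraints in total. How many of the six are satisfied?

4

Weak-case (own payoff 57): to p=15.8 gives 298 − 55×15.8 = -571 → no gain ✓; to p=16.5 gives 412 − 55×16.5 = -495.5 → no gain ✓.
Strong-case (own payoff 412 − 11×16.5 = 230.5): to p=0 gives 57 → no gain ✓; to p=15.8 gives 298 − 11×15.8 = 124.2 → no gain ✓.
Moderate-case (own payoff 298 − 42×15.8 = -365.6): to p=0 gives 57 → profitable ✗; to p=16.5 gives 412 − 42×16.5 = -281 → profitable ✗.
4 of the 6 constraints hold; not an equilibrium.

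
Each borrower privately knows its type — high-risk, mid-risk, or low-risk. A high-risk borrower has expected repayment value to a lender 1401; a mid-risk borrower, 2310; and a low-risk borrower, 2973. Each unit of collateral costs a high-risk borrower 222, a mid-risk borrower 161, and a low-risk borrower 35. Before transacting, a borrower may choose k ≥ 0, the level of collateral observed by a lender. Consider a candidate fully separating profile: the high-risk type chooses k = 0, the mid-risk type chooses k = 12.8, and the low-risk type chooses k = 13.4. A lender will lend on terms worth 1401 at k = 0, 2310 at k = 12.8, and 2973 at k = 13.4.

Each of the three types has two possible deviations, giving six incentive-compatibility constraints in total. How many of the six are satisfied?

4

Mid-risk (own payoff 2310 − 161×12.8 = 249.2): to k=0 gives 1401 → profitable ✗; to k=13.4 gives 2973 − 161×13.4 = 815.6 → profitable ✗.
Low-risk (own payoff 2973 − 35×13.4 = 2504): to k=0 gives 1401 → no gain ✓; to k=12.8 gives 2310 − 35×12.8 = 1862 → no gain ✓.
High-risk (own payoff 1401): to k=12.8 gives 2310 − 222×12.8 = -531.6 → no gain ✓; to k=13.4 gives 2973 − 222×13.4 = -1.8 → no gain ✓.
4 of the 6 constraints hold; not an equilibrium.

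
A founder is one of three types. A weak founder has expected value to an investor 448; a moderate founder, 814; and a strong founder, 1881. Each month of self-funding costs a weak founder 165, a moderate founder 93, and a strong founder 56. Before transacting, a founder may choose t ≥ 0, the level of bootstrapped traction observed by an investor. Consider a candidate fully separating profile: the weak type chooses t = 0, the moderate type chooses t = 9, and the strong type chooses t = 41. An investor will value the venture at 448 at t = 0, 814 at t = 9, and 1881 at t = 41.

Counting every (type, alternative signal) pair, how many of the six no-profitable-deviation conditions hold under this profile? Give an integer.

3

Moderate (own payoff 814 − 93×9 = -23): to t=0 gives 448 → profitable ✗; to t=41 gives 1881 − 93×41 = -1932 → no gain ✓.
Weak (own payoff 448): to t=9 gives 814 − 165×9 = -671 → no gain ✓; to t=41 gives 1881 − 165×41 = -4884 → no gain ✓.
Strong (own payoff 1881 − 56×41 = -415): to t=0 gives 448 → profitable ✗; to t=9 gives 814 − 56×9 = 310 → profitable ✗.
3 of the 6 constraints hold; not an equilibrium.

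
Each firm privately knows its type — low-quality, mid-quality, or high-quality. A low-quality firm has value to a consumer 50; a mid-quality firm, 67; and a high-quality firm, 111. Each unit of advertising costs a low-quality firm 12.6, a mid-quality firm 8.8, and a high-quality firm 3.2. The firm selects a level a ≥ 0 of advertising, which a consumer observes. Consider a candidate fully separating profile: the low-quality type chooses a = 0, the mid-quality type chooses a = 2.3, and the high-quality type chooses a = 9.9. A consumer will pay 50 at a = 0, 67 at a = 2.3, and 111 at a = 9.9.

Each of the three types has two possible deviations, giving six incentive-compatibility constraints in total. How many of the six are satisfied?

5

Mid-quality (own payoff 67 − 8.8×2.3 = 46.76): to a=0 gives 50 → profitable ✗; to a=9.9 gives 111 − 8.8×9.9 = 23.88 → no gain ✓.
Low-quality (own payoff 50): to a=2.3 gives 67 − 12.6×2.3 = 38.02 → no gain ✓; to a=9.9 gives 111 − 12.6×9.9 = -13.74 → no gain ✓.
High-quality (own payoff 111 − 3.2×9.9 = 79.32): to a=0 gives 50 → no gain ✓; to a=2.3 gives 67 − 3.2×2.3 = 59.64 → no gain ✓.
5 of the 6 constraints hold; not an equilibrium.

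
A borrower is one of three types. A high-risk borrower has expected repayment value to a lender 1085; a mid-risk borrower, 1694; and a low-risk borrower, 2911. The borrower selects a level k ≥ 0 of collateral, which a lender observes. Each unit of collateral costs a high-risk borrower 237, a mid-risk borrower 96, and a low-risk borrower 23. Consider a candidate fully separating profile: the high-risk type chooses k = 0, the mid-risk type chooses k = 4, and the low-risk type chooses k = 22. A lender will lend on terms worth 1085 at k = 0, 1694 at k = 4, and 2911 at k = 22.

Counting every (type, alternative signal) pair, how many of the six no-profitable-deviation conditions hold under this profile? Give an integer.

High-risk (own payoff 1085): to k=4 gives 1694 − 237×4 = 746 → no gain ✓; to k=22 gives 2911 − 237×22 = -2303 → no gain ✓.
Low-risk (own payoff 2911 − 23×22 = 2405): to k=0 gives 1085 → no gain ✓; to k=4 gives 1694 − 23×4 = 1602 → no gain ✓.
Mid-risk (own payoff 1694 − 96×4 = 1310): to k=0 gives 1085 → no gain ✓; to k=22 gives 2911 − 96×22 = 799 → no gain ✓.
6 of the 6 constraints hold; this profile is a separating equilibrium.

6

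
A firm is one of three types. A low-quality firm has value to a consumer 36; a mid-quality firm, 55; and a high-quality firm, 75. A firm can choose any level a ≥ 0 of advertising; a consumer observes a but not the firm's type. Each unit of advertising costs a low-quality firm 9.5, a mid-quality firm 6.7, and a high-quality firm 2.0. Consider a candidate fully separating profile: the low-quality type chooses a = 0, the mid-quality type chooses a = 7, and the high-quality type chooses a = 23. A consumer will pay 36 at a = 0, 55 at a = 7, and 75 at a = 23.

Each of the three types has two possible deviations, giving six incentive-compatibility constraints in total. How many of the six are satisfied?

Mid-quality (own payoff 55 − 6.7×7 = 8.1): to a=0 gives 36 → profitable ✗; to a=23 gives 75 − 6.7×23 = -79.1 → no gain ✓.
High-quality (own payoff 75 − 2.0×23 = 29): to a=0 gives 36 → profitable ✗; to a=7 gives 55 − 2.0×7 = 41 → profitable ✗.
Low-quality (own payoff 36): to a=7 gives 55 − 9.5×7 = -11.5 → no gain ✓; to a=23 gives 75 − 9.5×23 = -143.5 → no gain ✓.
3 of the 6 constraints hold; not an equilibrium.

3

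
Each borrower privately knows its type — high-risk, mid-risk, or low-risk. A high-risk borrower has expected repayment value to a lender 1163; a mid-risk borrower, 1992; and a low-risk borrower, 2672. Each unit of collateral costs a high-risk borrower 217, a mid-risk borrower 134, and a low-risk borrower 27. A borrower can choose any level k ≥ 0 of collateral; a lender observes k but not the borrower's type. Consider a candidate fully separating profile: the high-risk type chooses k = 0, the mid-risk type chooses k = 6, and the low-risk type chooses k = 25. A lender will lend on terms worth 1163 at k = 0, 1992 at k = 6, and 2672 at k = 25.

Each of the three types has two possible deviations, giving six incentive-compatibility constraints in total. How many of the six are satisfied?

High-risk (own payoff 1163): to k=6 gives 1992 − 217×6 = 690 → no gain ✓; to k=25 gives 2672 − 217×25 = -2753 → no gain ✓.
Mid-risk (own payoff 1992 − 134×6 = 1188): to k=0 gives 1163 → no gain ✓; to k=25 gives 2672 − 134×25 = -678 → no gain ✓.
Low-risk (own payoff 2672 − 27×25 = 1997): to k=0 gives 1163 → no gain ✓; to k=6 gives 1992 − 27×6 = 1830 → no gain ✓.
6 of the 6 constraints hold; this profile is a separating equilibrium.

6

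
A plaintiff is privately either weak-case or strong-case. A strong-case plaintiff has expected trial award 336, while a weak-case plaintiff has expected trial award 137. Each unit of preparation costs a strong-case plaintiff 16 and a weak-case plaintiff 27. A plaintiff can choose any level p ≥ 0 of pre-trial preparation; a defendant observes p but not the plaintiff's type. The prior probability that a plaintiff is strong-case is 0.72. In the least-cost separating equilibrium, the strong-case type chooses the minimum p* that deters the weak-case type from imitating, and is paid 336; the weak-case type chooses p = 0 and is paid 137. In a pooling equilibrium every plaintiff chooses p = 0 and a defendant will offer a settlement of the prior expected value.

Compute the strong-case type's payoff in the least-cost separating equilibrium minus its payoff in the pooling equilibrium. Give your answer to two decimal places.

-62.21

Least-cost separating signal: p* solves 137 = 336 − 27·p*, so p* = (336 − 137)/27 ≈ 7.3704.
Strong-case type's separating payoff: 336 − 16 × p* = 336 − 16 × (336 − 137)/27 = 336 − 3184/27 ≈ 218.0741.
Pooling payoff: 0.72 × 336 + 0.28 × 137 = 280.28.
Difference: 218.0741 − 280.28 = -62.2059, i.e. -62.21 to two decimal places.
The strong-case type would prefer the pooling outcome.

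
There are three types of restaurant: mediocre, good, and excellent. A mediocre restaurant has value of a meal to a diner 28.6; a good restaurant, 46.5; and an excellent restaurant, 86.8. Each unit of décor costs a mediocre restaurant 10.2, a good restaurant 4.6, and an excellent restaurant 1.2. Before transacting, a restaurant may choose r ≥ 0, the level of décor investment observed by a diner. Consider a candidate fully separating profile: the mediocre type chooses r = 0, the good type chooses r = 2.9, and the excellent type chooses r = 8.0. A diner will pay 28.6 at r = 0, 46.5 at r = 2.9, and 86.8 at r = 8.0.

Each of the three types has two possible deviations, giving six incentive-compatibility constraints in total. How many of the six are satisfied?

Good (own payoff 46.5 − 4.6×2.9 = 33.16): to r=0 gives 28.6 → no gain ✓; to r=8.0 gives 86.8 − 4.6×8.0 = 50 → profitable ✗.
Excellent (own payoff 86.8 − 1.2×8.0 = 77.2): to r=0 gives 28.6 → no gain ✓; to r=2.9 gives 46.5 − 1.2×2.9 = 43.02 → no gain ✓.
Mediocre (own payoff 28.6): to r=2.9 gives 46.5 − 10.2×2.9 = 16.92 → no gain ✓; to r=8.0 gives 86.8 − 10.2×8.0 = 5.2 → no gain ✓.
5 of the 6 constraints hold; not an equilibrium.

5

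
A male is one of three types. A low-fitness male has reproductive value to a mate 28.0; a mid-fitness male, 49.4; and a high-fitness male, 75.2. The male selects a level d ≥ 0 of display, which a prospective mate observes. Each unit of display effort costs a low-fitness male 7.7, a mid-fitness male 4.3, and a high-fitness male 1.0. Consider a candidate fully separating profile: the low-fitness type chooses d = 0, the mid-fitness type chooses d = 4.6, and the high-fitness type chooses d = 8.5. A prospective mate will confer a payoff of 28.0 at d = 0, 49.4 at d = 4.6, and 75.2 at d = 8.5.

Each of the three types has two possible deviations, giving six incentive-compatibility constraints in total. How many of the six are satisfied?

High-fitness (own payoff 75.2 − 1.0×8.5 = 66.7): to d=0 gives 28.0 → no gain ✓; to d=4.6 gives 49.4 − 1.0×4.6 = 44.8 → no gain ✓.
Low-fitness (own payoff 28.0): to d=4.6 gives 49.4 − 7.7×4.6 = 13.98 → no gain ✓; to d=8.5 gives 75.2 − 7.7×8.5 = 9.75 → no gain ✓.
Mid-fitness (own payoff 49.4 − 4.3×4.6 = 29.62): to d=0 gives 28.0 → no gain ✓; to d=8.5 gives 75.2 − 4.3×8.5 = 38.65 → profitable ✗.
5 of the 6 constraints hold; not an equilibrium.

5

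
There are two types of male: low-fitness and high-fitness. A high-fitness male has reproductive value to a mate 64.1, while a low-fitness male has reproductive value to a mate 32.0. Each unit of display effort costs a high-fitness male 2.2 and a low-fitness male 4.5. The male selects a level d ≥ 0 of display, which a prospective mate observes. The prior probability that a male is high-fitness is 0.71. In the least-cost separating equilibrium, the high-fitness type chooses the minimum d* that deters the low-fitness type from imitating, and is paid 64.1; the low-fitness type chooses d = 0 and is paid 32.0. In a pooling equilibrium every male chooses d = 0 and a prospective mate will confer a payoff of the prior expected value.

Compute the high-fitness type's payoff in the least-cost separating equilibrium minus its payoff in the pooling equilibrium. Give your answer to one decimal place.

Least-cost separating signal: d* solves 32.0 = 64.1 − 4.5·d*, so d* = (64.1 − 32.0)/4.5 ≈ 7.1333.
High-fitness type's separating payoff: 64.1 − 2.2 × d* = 64.1 − 2.2 × (64.1 − 32.0)/4.5 = 64.1 − 70.62/4.5 ≈ 48.407.
Pooling payoff: 0.71 × 64.1 + 0.29 × 32.0 = 54.791.
Difference: 48.407 − 54.791 = -6.384, i.e. -6.4 to one decimal place.
The high-fitness type would prefer the pooling outcome.

-6.4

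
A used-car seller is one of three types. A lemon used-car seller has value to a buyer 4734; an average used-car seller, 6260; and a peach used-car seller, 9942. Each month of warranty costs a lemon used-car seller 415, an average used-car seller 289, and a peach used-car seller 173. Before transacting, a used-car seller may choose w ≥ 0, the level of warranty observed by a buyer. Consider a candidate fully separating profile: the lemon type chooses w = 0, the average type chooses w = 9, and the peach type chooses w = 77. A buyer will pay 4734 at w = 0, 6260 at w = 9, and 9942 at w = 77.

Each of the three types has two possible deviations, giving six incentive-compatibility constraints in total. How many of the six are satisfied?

Lemon (own payoff 4734): to w=9 gives 6260 − 415×9 = 2525 → no gain ✓; to w=77 gives 9942 − 415×77 = -22013 → no gain ✓.
Peach (own payoff 9942 − 173×77 = -3379): to w=0 gives 4734 → profitable ✗; to w=9 gives 6260 − 173×9 = 4703 → profitable ✗.
Average (own payoff 6260 − 289×9 = 3659): to w=0 gives 4734 → profitable ✗; to w=77 gives 9942 − 289×77 = -12311 → no gain ✓.
3 of the 6 constraints hold; not an equilibrium.

3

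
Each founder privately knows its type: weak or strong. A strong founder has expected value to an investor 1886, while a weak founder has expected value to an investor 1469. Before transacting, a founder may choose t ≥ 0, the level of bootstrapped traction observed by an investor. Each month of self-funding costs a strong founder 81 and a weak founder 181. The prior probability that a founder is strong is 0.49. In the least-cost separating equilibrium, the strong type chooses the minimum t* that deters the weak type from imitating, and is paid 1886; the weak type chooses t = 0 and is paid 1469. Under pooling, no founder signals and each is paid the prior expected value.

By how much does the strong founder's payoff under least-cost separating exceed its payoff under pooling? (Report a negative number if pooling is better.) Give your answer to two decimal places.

26.06

Least-cost separating signal: t* solves 1469 = 1886 − 181·t*, so t* = (1886 − 1469)/181 ≈ 2.3039.
Strong type's separating payoff: 1886 − 81 × t* = 1886 − 81 × (1886 − 1469)/181 = 1886 − 33777/181 ≈ 1699.3867.
Pooling payoff: 0.49 × 1886 + 0.51 × 1469 = 1673.33.
Difference: 1699.3867 − 1673.33 = 26.0567, i.e. 26.06 to two decimal places.
The strong type prefers to separate.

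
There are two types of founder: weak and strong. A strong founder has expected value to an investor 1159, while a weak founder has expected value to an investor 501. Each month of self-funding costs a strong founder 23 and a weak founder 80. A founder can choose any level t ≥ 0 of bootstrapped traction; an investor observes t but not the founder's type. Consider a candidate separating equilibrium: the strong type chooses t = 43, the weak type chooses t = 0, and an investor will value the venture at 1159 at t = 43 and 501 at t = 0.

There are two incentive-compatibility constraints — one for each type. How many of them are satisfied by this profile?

1

Strong type: signal → 1159 − 23 × 43 = 170; deviate to 0 → 501. IC fails (170 < 501).
Weak type: stay at 0 → 501; mimic → 1159 − 80 × 43 = -2281. IC holds (501 ≥ -2281).
1 of 2 constraints hold, so this profile is not an equilibrium.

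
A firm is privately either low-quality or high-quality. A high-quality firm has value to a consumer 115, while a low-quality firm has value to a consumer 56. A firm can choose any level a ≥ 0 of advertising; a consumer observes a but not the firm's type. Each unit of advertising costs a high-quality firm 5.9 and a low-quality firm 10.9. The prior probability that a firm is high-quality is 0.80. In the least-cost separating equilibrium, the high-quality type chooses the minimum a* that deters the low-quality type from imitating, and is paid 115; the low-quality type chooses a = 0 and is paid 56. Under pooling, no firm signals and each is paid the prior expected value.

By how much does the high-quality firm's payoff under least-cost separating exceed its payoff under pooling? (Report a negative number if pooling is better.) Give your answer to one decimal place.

Least-cost separating signal: a* solves 56 = 115 − 10.9·a*, so a* = (115 − 56)/10.9 ≈ 5.4128.
High-quality type's separating payoff: 115 − 5.9 × a* = 115 − 5.9 × (115 − 56)/10.9 = 115 − 348.1/10.9 ≈ 83.064.
Pooling payoff: 0.80 × 115 + 0.20 × 56 = 103.2.
Difference: 83.064 − 103.2 = -20.136, i.e. -20.1 to one decimal place.
The high-quality type would prefer the pooling outcome.

-20.1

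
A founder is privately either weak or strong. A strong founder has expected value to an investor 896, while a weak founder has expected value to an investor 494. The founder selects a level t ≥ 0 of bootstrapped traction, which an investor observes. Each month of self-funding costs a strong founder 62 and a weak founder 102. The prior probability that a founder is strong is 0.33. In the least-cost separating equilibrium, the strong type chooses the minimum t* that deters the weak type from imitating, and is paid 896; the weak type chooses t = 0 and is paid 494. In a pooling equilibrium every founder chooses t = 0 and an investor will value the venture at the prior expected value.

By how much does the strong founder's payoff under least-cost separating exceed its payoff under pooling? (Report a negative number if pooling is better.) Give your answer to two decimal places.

24.99

Least-cost separating signal: t* solves 494 = 896 − 102·t*, so t* = (896 − 494)/102 ≈ 3.9412.
Strong type's separating payoff: 896 − 62 × t* = 896 − 62 × (896 − 494)/102 = 896 − 24924/102 ≈ 651.6471.
Pooling payoff: 0.33 × 896 + 0.67 × 494 = 626.66.
Difference: 651.6471 − 626.66 = 24.9871, i.e. 24.99 to two decimal places.
The strong type prefers to separate.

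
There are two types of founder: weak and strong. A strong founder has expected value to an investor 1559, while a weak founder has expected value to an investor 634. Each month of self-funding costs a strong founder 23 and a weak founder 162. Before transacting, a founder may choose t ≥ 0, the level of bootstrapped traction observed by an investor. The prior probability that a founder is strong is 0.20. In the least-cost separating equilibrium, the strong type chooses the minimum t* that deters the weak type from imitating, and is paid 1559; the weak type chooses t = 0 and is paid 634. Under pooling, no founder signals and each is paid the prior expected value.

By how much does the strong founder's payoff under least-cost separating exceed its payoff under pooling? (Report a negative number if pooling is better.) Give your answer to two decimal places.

608.67

Least-cost separating signal: t* solves 634 = 1559 − 162·t*, so t* = (1559 − 634)/162 ≈ 5.7099.
Strong type's separating payoff: 1559 − 23 × t* = 1559 − 23 × (1559 − 634)/162 = 1559 − 21275/162 ≈ 1427.6728.
Pooling payoff: 0.20 × 1559 + 0.80 × 634 = 819.
Difference: 1427.6728 − 819 = 608.6728, i.e. 608.67 to two decimal places.
The strong type prefers to separate.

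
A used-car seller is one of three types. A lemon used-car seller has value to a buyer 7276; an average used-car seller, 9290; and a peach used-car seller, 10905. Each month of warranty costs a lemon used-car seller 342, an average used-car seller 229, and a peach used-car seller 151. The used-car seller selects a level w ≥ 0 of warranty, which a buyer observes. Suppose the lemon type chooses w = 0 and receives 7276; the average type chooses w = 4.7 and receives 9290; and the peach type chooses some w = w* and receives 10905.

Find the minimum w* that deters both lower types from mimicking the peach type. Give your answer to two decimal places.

11.75

Average type (on-path payoff 9290 − 229×4.7 = 8213.7) won't mimic when 8213.7 ≥ 10905 − 229·w*, i.e. w* ≥ 11.75.
Lemon type (on-path payoff 7276) won't mimic when 7276 ≥ 10905 − 342·w*, i.e. w* ≥ 10.61.
Both must hold, so w* = max(10.61, 11.75) = 11.75. The average type's constraint binds.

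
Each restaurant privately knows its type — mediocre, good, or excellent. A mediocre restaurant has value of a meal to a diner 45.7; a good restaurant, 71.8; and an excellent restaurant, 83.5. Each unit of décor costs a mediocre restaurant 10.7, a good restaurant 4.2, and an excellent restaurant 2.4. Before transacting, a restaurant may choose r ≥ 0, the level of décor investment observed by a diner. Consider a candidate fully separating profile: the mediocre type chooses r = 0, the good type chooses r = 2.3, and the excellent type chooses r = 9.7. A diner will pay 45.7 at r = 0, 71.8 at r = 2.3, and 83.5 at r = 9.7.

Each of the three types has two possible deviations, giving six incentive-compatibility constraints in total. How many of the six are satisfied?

4

Good (own payoff 71.8 − 4.2×2.3 = 62.14): to r=0 gives 45.7 → no gain ✓; to r=9.7 gives 83.5 − 4.2×9.7 = 42.76 → no gain ✓.
Mediocre (own payoff 45.7): to r=2.3 gives 71.8 − 10.7×2.3 = 47.19 → profitable ✗; to r=9.7 gives 83.5 − 10.7×9.7 = -20.29 → no gain ✓.
Excellent (own payoff 83.5 − 2.4×9.7 = 60.22): to r=0 gives 45.7 → no gain ✓; to r=2.3 gives 71.8 − 2.4×2.3 = 66.28 → profitable ✗.
4 of the 6 constraints hold; not an equilibrium.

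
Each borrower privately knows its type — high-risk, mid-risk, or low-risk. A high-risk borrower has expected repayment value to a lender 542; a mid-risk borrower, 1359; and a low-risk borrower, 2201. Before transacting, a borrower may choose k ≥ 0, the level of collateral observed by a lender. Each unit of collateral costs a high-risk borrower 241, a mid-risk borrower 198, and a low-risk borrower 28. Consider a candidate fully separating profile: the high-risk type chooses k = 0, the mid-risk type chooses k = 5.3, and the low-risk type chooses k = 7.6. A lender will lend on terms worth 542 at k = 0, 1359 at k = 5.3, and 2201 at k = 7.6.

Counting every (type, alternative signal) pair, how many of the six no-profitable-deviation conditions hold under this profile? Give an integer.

Low-risk (own payoff 2201 − 28×7.6 = 1988.2): to k=0 gives 542 → no gain ✓; to k=5.3 gives 1359 − 28×5.3 = 1210.6 → no gain ✓.
High-risk (own payoff 542): to k=5.3 gives 1359 − 241×5.3 = 81.7 → no gain ✓; to k=7.6 gives 2201 − 241×7.6 = 369.4 → no gain ✓.
Mid-risk (own payoff 1359 − 198×5.3 = 309.6): to k=0 gives 542 → profitable ✗; to k=7.6 gives 2201 − 198×7.6 = 696.2 → profitable ✗.
4 of the 6 constraints hold; not an equilibrium.

4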